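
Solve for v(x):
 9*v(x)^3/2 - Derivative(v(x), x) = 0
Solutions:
 v(x) = -sqrt(-1/(C1 + 9*x))
 v(x) = sqrt(-1/(C1 + 9*x))


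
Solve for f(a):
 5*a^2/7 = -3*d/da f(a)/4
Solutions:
 f(a) = C1 - 20*a^3/63


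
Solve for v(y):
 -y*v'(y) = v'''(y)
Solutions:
 v(y) = C1 + Integral(C2*airyai(-y) + C3*airybi(-y), y)


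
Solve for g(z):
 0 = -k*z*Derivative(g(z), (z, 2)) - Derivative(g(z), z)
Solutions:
 g(z) = C1 + z^(((re(k) - 1)*re(k) + im(k)^2)/(re(k)^2 + im(k)^2))*(C2*sin(log(z)*Abs(im(k))/(re(k)^2 + im(k)^2)) + C3*cos(log(z)*im(k)/(re(k)^2 + im(k)^2)))


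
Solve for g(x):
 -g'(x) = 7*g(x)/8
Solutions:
 g(x) = C1*exp(-7*x/8)


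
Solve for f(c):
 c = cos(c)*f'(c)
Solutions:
 f(c) = C1 + Integral(c/cos(c), c)


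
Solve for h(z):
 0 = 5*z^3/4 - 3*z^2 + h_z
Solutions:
 h(z) = C1 - 5*z^4/16 + z^3


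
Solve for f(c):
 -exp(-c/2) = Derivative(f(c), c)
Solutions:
 f(c) = C1 + 2*exp(-c/2)


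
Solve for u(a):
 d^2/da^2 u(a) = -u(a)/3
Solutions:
 u(a) = C1*sin(sqrt(3)*a/3) + C2*cos(sqrt(3)*a/3)


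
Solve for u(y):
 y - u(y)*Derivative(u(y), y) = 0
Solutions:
 u(y) = -sqrt(C1 + y^2)
 u(y) = sqrt(C1 + y^2)


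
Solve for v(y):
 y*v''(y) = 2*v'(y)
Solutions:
 v(y) = C1 + C2*y^3


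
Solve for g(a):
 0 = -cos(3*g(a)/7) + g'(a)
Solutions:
 -a - 7*log(sin(3*g(a)/7) - 1)/6 + 7*log(sin(3*g(a)/7) + 1)/6 = C1


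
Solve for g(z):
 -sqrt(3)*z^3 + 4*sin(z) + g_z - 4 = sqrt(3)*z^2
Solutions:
 g(z) = C1 + sqrt(3)*z^4/4 + sqrt(3)*z^3/3 + 4*z + 4*cos(z)


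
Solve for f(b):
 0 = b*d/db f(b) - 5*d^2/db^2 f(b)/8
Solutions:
 f(b) = C1 + C2*erfi(2*sqrt(5)*b/5)


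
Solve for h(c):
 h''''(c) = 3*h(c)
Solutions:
 h(c) = C1*exp(-3^(1/4)*c) + C2*exp(3^(1/4)*c) + C3*sin(3^(1/4)*c) + C4*cos(3^(1/4)*c)


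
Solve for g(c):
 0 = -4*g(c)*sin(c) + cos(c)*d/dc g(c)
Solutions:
 g(c) = C1/cos(c)^4


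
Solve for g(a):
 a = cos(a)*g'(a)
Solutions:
 g(a) = C1 + Integral(a/cos(a), a)


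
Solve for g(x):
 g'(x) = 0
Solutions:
 g(x) = C1


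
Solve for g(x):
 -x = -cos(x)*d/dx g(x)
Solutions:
 g(x) = C1 + Integral(x/cos(x), x)


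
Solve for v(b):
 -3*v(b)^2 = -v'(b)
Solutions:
 v(b) = -1/(C1 + 3*b)


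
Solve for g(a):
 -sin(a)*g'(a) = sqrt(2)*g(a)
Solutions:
 g(a) = C1*(cos(a) + 1)^(sqrt(2)/2)/(cos(a) - 1)^(sqrt(2)/2)


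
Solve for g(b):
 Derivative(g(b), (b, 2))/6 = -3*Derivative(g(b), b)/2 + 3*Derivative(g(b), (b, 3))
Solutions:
 g(b) = C1 + C2*exp(b*(1 - sqrt(649))/36) + C3*exp(b*(1 + sqrt(649))/36)


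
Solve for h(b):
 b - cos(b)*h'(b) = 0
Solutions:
 h(b) = C1 + Integral(b/cos(b), b)


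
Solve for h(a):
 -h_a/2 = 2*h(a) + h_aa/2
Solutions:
 h(a) = (C1*sin(sqrt(15)*a/2) + C2*cos(sqrt(15)*a/2))*exp(-a/2)


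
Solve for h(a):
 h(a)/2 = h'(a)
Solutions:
 h(a) = C1*exp(a/2)


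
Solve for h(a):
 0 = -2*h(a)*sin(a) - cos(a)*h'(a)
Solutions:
 h(a) = C1*cos(a)^2


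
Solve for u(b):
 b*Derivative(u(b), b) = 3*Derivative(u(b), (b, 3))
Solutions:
 u(b) = C1 + Integral(C2*airyai(3^(2/3)*b/3) + C3*airybi(3^(2/3)*b/3), b)


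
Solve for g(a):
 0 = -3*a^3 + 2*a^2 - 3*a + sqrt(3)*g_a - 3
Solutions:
 g(a) = C1 + sqrt(3)*a^4/4 - 2*sqrt(3)*a^3/9 + sqrt(3)*a^2/2 + sqrt(3)*a


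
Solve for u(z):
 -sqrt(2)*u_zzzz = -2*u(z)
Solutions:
 u(z) = C1*exp(-2^(1/8)*z) + C2*exp(2^(1/8)*z) + C3*sin(2^(1/8)*z) + C4*cos(2^(1/8)*z)


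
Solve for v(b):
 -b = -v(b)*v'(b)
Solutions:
 v(b) = -sqrt(C1 + b^2)
 v(b) = sqrt(C1 + b^2)


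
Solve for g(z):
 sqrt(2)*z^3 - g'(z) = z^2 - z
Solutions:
 g(z) = C1 + sqrt(2)*z^4/4 - z^3/3 + z^2/2


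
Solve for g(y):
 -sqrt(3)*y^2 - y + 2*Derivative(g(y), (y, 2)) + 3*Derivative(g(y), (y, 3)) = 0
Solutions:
 g(y) = C1 + C2*y + C3*exp(-2*y/3) + sqrt(3)*y^4/24 + y^3*(1 - 3*sqrt(3))/12 - 3*y^2*(1 - 3*sqrt(3))/8


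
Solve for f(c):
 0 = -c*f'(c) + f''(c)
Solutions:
 f(c) = C1 + C2*erfi(sqrt(2)*c/2)


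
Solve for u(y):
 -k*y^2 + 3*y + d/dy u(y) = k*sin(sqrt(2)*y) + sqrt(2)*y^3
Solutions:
 u(y) = C1 + k*y^3/3 - sqrt(2)*k*cos(sqrt(2)*y)/2 + sqrt(2)*y^4/4 - 3*y^2/2


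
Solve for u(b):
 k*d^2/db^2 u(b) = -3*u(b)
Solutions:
 u(b) = C1*exp(-sqrt(3)*b*sqrt(-1/k)) + C2*exp(sqrt(3)*b*sqrt(-1/k))


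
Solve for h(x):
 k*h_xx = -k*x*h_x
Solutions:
 h(x) = C1 + C2*erf(sqrt(2)*x/2)


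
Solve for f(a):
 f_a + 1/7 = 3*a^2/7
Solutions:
 f(a) = C1 + a^3/7 - a/7


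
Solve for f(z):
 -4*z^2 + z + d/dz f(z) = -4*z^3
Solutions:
 f(z) = C1 - z^4 + 4*z^3/3 - z^2/2


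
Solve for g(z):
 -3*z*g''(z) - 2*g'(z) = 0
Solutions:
 g(z) = C1 + C2*z^(1/3)


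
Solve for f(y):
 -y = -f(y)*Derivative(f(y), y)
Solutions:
 f(y) = -sqrt(C1 + y^2)
 f(y) = sqrt(C1 + y^2)


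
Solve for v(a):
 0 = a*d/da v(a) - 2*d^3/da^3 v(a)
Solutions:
 v(a) = C1 + Integral(C2*airyai(2^(2/3)*a/2) + C3*airybi(2^(2/3)*a/2), a)


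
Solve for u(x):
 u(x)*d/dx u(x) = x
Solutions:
 u(x) = -sqrt(C1 + x^2)
 u(x) = sqrt(C1 + x^2)


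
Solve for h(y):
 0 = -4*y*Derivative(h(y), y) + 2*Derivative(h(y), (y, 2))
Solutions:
 h(y) = C1 + C2*erfi(y)


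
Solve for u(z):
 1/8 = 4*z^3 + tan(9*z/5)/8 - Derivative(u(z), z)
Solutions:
 u(z) = C1 + z^4 - z/8 - 5*log(cos(9*z/5))/72


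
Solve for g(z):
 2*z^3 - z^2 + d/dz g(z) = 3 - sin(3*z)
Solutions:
 g(z) = C1 - z^4/2 + z^3/3 + 3*z + cos(3*z)/3


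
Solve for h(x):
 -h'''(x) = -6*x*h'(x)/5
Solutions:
 h(x) = C1 + Integral(C2*airyai(5^(2/3)*6^(1/3)*x/5) + C3*airybi(5^(2/3)*6^(1/3)*x/5), x)


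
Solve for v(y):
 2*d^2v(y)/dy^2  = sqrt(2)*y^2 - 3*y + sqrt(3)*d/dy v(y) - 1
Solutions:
 v(y) = C1 + C2*exp(sqrt(3)*y/2) - sqrt(6)*y^3/9 - 2*sqrt(2)*y^2/3 + sqrt(3)*y^2/2 - 8*sqrt(6)*y/9 + sqrt(3)*y/3 + 2*y


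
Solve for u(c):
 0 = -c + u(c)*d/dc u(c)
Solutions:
 u(c) = -sqrt(C1 + c^2)
 u(c) = sqrt(C1 + c^2)


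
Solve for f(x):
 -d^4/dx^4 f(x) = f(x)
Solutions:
 f(x) = (C1*sin(sqrt(2)*x/2) + C2*cos(sqrt(2)*x/2))*exp(-sqrt(2)*x/2) + (C3*sin(sqrt(2)*x/2) + C4*cos(sqrt(2)*x/2))*exp(sqrt(2)*x/2)


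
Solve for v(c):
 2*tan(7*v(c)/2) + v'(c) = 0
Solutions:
 v(c) = -2*asin(C1*exp(-7*c))/7 + 2*pi/7
 v(c) = 2*asin(C1*exp(-7*c))/7


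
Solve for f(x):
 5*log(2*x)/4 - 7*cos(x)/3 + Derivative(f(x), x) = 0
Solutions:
 f(x) = C1 - 5*x*log(x)/4 - 5*x*log(2)/4 + 5*x/4 + 7*sin(x)/3


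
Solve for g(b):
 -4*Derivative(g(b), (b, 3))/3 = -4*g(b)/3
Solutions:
 g(b) = C3*exp(b) + (C1*sin(sqrt(3)*b/2) + C2*cos(sqrt(3)*b/2))*exp(-b/2)


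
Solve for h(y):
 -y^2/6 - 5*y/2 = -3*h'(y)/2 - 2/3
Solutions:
 h(y) = C1 + y^3/27 + 5*y^2/6 - 4*y/9


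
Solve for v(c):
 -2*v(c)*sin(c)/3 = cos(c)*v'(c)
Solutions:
 v(c) = C1*cos(c)^(2/3)


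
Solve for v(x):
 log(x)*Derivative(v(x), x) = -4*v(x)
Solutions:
 v(x) = C1*exp(-4*li(x))


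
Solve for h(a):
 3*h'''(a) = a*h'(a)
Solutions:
 h(a) = C1 + Integral(C2*airyai(3^(2/3)*a/3) + C3*airybi(3^(2/3)*a/3), a)


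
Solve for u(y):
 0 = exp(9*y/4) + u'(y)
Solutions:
 u(y) = C1 - 4*exp(9*y/4)/9


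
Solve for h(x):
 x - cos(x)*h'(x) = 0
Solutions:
 h(x) = C1 + Integral(x/cos(x), x)


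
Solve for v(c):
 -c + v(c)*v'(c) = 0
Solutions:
 v(c) = -sqrt(C1 + c^2)
 v(c) = sqrt(C1 + c^2)


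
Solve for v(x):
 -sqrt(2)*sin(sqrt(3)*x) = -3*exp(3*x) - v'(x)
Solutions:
 v(x) = C1 - exp(3*x) - sqrt(6)*cos(sqrt(3)*x)/3


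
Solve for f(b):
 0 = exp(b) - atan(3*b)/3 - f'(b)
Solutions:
 f(b) = C1 - b*atan(3*b)/3 + exp(b) + log(9*b^2 + 1)/18


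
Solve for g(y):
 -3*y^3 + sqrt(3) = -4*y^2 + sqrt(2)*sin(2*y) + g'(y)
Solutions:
 g(y) = C1 - 3*y^4/4 + 4*y^3/3 + sqrt(3)*y + sqrt(2)*cos(2*y)/2


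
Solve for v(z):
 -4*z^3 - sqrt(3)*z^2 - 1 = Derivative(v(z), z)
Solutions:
 v(z) = C1 - z^4 - sqrt(3)*z^3/3 - z


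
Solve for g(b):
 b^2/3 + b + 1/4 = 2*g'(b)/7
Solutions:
 g(b) = C1 + 7*b^3/18 + 7*b^2/4 + 7*b/8


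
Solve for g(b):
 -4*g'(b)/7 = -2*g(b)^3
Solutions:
 g(b) = -sqrt(-1/(C1 + 7*b))
 g(b) = sqrt(-1/(C1 + 7*b))


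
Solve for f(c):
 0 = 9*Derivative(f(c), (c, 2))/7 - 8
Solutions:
 f(c) = C1 + C2*c + 28*c^2/9


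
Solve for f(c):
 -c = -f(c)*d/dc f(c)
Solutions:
 f(c) = -sqrt(C1 + c^2)
 f(c) = sqrt(C1 + c^2)


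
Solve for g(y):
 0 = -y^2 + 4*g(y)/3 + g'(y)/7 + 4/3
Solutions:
 g(y) = C1*exp(-28*y/3) + 3*y^2/4 - 9*y/56 - 1541/1568


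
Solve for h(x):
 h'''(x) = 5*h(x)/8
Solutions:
 h(x) = C3*exp(5^(1/3)*x/2) + (C1*sin(sqrt(3)*5^(1/3)*x/4) + C2*cos(sqrt(3)*5^(1/3)*x/4))*exp(-5^(1/3)*x/4)


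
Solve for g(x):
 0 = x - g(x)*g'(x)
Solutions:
 g(x) = -sqrt(C1 + x^2)
 g(x) = sqrt(C1 + x^2)


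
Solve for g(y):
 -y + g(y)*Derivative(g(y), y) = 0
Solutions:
 g(y) = -sqrt(C1 + y^2)
 g(y) = sqrt(C1 + y^2)


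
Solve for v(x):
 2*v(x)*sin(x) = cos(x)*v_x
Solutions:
 v(x) = C1/cos(x)^2


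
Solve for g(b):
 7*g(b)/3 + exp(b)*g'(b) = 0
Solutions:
 g(b) = C1*exp(7*exp(-b)/3)


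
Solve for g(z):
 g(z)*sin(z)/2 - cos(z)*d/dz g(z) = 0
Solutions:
 g(z) = C1/sqrt(cos(z))


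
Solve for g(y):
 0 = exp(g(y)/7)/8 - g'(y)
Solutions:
 g(y) = 7*log(-1/(C1 + y)) + 7*log(56)


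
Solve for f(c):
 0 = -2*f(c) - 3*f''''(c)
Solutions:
 f(c) = (C1*sin(6^(3/4)*c/6) + C2*cos(6^(3/4)*c/6))*exp(-6^(3/4)*c/6) + (C3*sin(6^(3/4)*c/6) + C4*cos(6^(3/4)*c/6))*exp(6^(3/4)*c/6)


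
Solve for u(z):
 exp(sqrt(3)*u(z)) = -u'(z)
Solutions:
 u(z) = sqrt(3)*(2*log(1/(C1 + z)) - log(3))/6


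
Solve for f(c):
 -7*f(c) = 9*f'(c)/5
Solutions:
 f(c) = C1*exp(-35*c/9)


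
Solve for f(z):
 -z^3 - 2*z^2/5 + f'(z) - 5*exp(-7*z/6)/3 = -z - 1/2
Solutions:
 f(z) = C1 + z^4/4 + 2*z^3/15 - z^2/2 - z/2 - 10*exp(-7*z/6)/7


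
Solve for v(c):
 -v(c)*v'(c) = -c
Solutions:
 v(c) = -sqrt(C1 + c^2)
 v(c) = sqrt(C1 + c^2)


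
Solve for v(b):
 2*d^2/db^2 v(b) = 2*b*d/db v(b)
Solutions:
 v(b) = C1 + C2*erfi(sqrt(2)*b/2)


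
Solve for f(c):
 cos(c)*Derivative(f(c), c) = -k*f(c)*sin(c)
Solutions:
 f(c) = C1*exp(k*log(cos(c)))


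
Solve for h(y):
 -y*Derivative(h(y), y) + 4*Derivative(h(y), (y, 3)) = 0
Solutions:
 h(y) = C1 + Integral(C2*airyai(2^(1/3)*y/2) + C3*airybi(2^(1/3)*y/2), y)


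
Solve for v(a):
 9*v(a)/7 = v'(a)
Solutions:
 v(a) = C1*exp(9*a/7)


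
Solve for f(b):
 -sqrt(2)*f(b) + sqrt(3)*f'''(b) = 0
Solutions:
 f(b) = C3*exp(2^(1/6)*3^(5/6)*b/3) + (C1*sin(2^(1/6)*3^(1/3)*b/2) + C2*cos(2^(1/6)*3^(1/3)*b/2))*exp(-2^(1/6)*3^(5/6)*b/6)


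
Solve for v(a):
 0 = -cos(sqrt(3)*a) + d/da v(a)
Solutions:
 v(a) = C1 + sqrt(3)*sin(sqrt(3)*a)/3


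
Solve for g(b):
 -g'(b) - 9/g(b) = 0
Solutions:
 g(b) = -sqrt(C1 - 18*b)
 g(b) = sqrt(C1 - 18*b)


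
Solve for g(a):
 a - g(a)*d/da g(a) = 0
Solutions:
 g(a) = -sqrt(C1 + a^2)
 g(a) = sqrt(C1 + a^2)


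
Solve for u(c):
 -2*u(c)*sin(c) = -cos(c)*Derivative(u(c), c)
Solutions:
 u(c) = C1/cos(c)^2


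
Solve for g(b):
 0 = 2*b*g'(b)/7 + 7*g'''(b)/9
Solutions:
 g(b) = C1 + Integral(C2*airyai(-126^(1/3)*b/7) + C3*airybi(-126^(1/3)*b/7), b)


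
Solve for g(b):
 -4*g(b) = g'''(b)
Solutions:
 g(b) = C3*exp(-2^(2/3)*b) + (C1*sin(2^(2/3)*sqrt(3)*b/2) + C2*cos(2^(2/3)*sqrt(3)*b/2))*exp(2^(2/3)*b/2)


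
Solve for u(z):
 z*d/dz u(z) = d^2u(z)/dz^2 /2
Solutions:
 u(z) = C1 + C2*erfi(z)


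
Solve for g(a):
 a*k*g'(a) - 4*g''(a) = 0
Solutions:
 g(a) = Piecewise((-sqrt(2)*sqrt(pi)*C1*erf(sqrt(2)*a*sqrt(-k)/4)/sqrt(-k) - C2, (k > 0) | (k < 0)), (-C1*a - C2, True))


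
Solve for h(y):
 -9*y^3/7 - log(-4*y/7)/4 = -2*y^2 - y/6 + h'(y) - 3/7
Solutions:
 h(y) = C1 - 9*y^4/28 + 2*y^3/3 + y^2/12 - y*log(-y)/4 + y*(-14*log(2) + 7*log(7) + 19)/28


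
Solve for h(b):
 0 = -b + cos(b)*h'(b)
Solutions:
 h(b) = C1 + Integral(b/cos(b), b)


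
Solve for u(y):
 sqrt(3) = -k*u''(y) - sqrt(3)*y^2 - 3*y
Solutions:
 u(y) = C1 + C2*y - sqrt(3)*y^4/(12*k) - y^3/(2*k) - sqrt(3)*y^2/(2*k)


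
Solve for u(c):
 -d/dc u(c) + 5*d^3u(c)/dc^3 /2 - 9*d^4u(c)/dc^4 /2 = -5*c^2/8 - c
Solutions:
 u(c) = C1 + C2*exp(c*(25/(27*sqrt(5811) + 2062)^(1/3) + 10 + (27*sqrt(5811) + 2062)^(1/3))/54)*sin(sqrt(3)*c*(-(27*sqrt(5811) + 2062)^(1/3) + 25/(27*sqrt(5811) + 2062)^(1/3))/54) + C3*exp(c*(25/(27*sqrt(5811) + 2062)^(1/3) + 10 + (27*sqrt(5811) + 2062)^(1/3))/54)*cos(sqrt(3)*c*(-(27*sqrt(5811) + 2062)^(1/3) + 25/(27*sqrt(5811) + 2062)^(1/3))/54) + C4*exp(c*(-(27*sqrt(5811) + 2062)^(1/3) - 25/(27*sqrt(5811) + 2062)^(1/3) + 5)/27) + 5*c^3/24 + c^2/2 + 25*c/8


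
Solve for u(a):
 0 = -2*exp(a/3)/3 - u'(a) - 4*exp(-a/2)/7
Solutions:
 u(a) = C1 - 2*exp(a/3) + 8*exp(-a/2)/7


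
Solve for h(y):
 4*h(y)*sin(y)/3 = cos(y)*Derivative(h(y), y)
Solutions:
 h(y) = C1/cos(y)^(4/3)


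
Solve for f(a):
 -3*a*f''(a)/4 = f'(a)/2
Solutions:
 f(a) = C1 + C2*a^(1/3)


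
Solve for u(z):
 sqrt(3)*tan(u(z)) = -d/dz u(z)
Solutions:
 u(z) = pi - asin(C1*exp(-sqrt(3)*z))
 u(z) = asin(C1*exp(-sqrt(3)*z))


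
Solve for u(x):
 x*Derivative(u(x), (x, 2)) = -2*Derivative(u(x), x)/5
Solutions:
 u(x) = C1 + C2*x^(3/5)


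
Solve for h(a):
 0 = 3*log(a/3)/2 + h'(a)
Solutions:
 h(a) = C1 - 3*a*log(a)/2 + 3*a/2 + 3*a*log(3)/2


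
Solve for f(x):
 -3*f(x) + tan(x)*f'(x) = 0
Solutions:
 f(x) = C1*sin(x)^3


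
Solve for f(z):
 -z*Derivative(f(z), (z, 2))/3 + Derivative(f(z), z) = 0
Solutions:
 f(z) = C1 + C2*z^4


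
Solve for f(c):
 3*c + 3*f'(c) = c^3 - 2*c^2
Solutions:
 f(c) = C1 + c^4/12 - 2*c^3/9 - c^2/2


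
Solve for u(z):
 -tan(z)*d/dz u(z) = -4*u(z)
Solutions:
 u(z) = C1*sin(z)^4


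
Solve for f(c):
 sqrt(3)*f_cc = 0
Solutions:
 f(c) = C1 + C2*c


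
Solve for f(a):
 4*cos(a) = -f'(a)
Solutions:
 f(a) = C1 - 4*sin(a)


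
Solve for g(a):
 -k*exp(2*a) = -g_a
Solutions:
 g(a) = C1 + k*exp(2*a)/2


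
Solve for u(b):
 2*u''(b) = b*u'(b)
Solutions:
 u(b) = C1 + C2*erfi(b/2)


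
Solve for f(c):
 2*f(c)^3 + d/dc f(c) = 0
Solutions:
 f(c) = -sqrt(2)*sqrt(-1/(C1 - 2*c))/2
 f(c) = sqrt(2)*sqrt(-1/(C1 - 2*c))/2


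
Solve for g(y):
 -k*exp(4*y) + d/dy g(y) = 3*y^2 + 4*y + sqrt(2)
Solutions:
 g(y) = C1 + k*exp(4*y)/4 + y^3 + 2*y^2 + sqrt(2)*y


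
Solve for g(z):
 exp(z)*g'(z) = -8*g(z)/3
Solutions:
 g(z) = C1*exp(8*exp(-z)/3)


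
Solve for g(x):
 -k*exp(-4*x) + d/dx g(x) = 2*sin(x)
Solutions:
 g(x) = C1 - k*exp(-4*x)/4 - 2*cos(x)


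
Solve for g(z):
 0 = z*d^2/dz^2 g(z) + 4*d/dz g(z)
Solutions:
 g(z) = C1 + C2/z^3


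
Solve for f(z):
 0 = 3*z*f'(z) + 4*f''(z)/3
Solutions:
 f(z) = C1 + C2*erf(3*sqrt(2)*z/4)


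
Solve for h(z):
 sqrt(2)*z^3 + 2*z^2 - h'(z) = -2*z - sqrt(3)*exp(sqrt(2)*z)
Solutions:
 h(z) = C1 + sqrt(2)*z^4/4 + 2*z^3/3 + z^2 + sqrt(6)*exp(sqrt(2)*z)/2


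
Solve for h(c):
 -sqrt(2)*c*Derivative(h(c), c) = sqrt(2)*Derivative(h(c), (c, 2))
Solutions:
 h(c) = C1 + C2*erf(sqrt(2)*c/2)


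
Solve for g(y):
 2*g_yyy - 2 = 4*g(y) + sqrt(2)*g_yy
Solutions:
 g(y) = C1*exp(y*(-18*(sqrt(2)/108 + 1 + sqrt(2)*sqrt(-1 + (sqrt(2) + 108)^2/2)/108)^(1/3) - 1/(sqrt(2)/108 + 1 + sqrt(2)*sqrt(-1 + (sqrt(2) + 108)^2/2)/108)^(1/3) + 6*sqrt(2))/36)*sin(sqrt(3)*y*(-18*(sqrt(2)/108 + 1 + sqrt(2)*sqrt(-1 + 1458*(-2 - sqrt(2)/54)^2)/108)^(1/3) + (sqrt(2)/108 + 1 + sqrt(2)*sqrt(-1 + 1458*(-2 - sqrt(2)/54)^2)/108)^(-1/3))/36) + C2*exp(y*(-18*(sqrt(2)/108 + 1 + sqrt(2)*sqrt(-1 + (sqrt(2) + 108)^2/2)/108)^(1/3) - 1/(sqrt(2)/108 + 1 + sqrt(2)*sqrt(-1 + (sqrt(2) + 108)^2/2)/108)^(1/3) + 6*sqrt(2))/36)*cos(sqrt(3)*y*(-18*(sqrt(2)/108 + 1 + sqrt(2)*sqrt(-1 + 1458*(-2 - sqrt(2)/54)^2)/108)^(1/3) + (sqrt(2)/108 + 1 + sqrt(2)*sqrt(-1 + 1458*(-2 - sqrt(2)/54)^2)/108)^(-1/3))/36) + C3*exp(y*(1/(18*(sqrt(2)/108 + 1 + sqrt(2)*sqrt(-1 + (sqrt(2) + 108)^2/2)/108)^(1/3)) + sqrt(2)/6 + (sqrt(2)/108 + 1 + sqrt(2)*sqrt(-1 + (sqrt(2) + 108)^2/2)/108)^(1/3))) - 1/2


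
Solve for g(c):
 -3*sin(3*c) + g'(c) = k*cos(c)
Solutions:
 g(c) = C1 + k*sin(c) - cos(3*c)


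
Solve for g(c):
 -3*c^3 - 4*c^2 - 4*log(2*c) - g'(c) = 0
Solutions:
 g(c) = C1 - 3*c^4/4 - 4*c^3/3 - 4*c*log(c) - 4*c*log(2) + 4*c


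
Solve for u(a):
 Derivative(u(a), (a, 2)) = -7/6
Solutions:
 u(a) = C1 + C2*a - 7*a^2/12


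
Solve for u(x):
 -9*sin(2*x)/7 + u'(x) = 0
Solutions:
 u(x) = C1 - 9*cos(2*x)/14


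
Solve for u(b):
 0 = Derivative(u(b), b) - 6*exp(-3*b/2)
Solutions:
 u(b) = C1 - 4*exp(-3*b/2)


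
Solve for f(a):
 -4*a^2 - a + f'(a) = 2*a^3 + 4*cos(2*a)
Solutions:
 f(a) = C1 + a^4/2 + 4*a^3/3 + a^2/2 + 2*sin(2*a)


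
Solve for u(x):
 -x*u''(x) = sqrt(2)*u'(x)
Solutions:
 u(x) = C1 + C2*x^(1 - sqrt(2))


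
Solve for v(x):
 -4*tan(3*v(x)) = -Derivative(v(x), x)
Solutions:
 v(x) = -asin(C1*exp(12*x))/3 + pi/3
 v(x) = asin(C1*exp(12*x))/3


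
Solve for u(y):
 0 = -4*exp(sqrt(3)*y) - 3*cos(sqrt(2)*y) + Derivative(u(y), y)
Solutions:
 u(y) = C1 + 4*sqrt(3)*exp(sqrt(3)*y)/3 + 3*sqrt(2)*sin(sqrt(2)*y)/2


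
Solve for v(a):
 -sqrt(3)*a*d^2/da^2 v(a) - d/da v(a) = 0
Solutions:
 v(a) = C1 + C2*a^(1 - sqrt(3)/3)


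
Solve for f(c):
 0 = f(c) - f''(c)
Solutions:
 f(c) = C1*exp(-c) + C2*exp(c)


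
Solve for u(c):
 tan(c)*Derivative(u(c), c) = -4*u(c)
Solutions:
 u(c) = C1/sin(c)^4


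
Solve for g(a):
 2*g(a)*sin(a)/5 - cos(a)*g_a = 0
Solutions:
 g(a) = C1/cos(a)^(2/5)


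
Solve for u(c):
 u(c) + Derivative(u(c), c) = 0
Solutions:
 u(c) = C1*exp(-c)


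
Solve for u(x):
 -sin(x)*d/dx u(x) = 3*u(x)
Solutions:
 u(x) = C1*(cos(x) + 1)^(3/2)/(cos(x) - 1)^(3/2)


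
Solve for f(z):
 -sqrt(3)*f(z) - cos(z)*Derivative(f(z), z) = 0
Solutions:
 f(z) = C1*(sin(z) - 1)^(sqrt(3)/2)/(sin(z) + 1)^(sqrt(3)/2)


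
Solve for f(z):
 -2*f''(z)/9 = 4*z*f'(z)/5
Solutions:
 f(z) = C1 + C2*erf(3*sqrt(5)*z/5)


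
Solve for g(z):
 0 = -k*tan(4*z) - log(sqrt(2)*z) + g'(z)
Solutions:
 g(z) = C1 - k*log(cos(4*z))/4 + z*log(z) - z + z*log(2)/2


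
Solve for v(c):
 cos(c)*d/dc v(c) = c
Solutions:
 v(c) = C1 + Integral(c/cos(c), c)


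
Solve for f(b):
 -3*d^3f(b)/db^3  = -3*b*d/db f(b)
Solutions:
 f(b) = C1 + Integral(C2*airyai(b) + C3*airybi(b), b)


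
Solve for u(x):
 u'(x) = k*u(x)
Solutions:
 u(x) = C1*exp(k*x)


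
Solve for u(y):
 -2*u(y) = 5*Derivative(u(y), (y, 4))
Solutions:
 u(y) = (C1*sin(10^(3/4)*y/10) + C2*cos(10^(3/4)*y/10))*exp(-10^(3/4)*y/10) + (C3*sin(10^(3/4)*y/10) + C4*cos(10^(3/4)*y/10))*exp(10^(3/4)*y/10)


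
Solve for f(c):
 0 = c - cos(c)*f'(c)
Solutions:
 f(c) = C1 + Integral(c/cos(c), c)


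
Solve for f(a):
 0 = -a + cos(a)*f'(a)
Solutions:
 f(a) = C1 + Integral(a/cos(a), a)


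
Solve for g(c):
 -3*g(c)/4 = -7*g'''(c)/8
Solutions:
 g(c) = C3*exp(6^(1/3)*7^(2/3)*c/7) + (C1*sin(2^(1/3)*3^(5/6)*7^(2/3)*c/14) + C2*cos(2^(1/3)*3^(5/6)*7^(2/3)*c/14))*exp(-6^(1/3)*7^(2/3)*c/14)


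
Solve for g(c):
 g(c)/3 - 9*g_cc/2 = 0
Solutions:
 g(c) = C1*exp(-sqrt(6)*c/9) + C2*exp(sqrt(6)*c/9)


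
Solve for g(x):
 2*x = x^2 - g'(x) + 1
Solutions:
 g(x) = C1 + x^3/3 - x^2 + x


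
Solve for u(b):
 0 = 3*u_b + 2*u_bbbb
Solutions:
 u(b) = C1 + C4*exp(-2^(2/3)*3^(1/3)*b/2) + (C2*sin(2^(2/3)*3^(5/6)*b/4) + C3*cos(2^(2/3)*3^(5/6)*b/4))*exp(2^(2/3)*3^(1/3)*b/4)


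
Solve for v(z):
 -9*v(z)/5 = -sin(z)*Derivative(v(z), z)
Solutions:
 v(z) = C1*(cos(z) - 1)^(9/10)/(cos(z) + 1)^(9/10)


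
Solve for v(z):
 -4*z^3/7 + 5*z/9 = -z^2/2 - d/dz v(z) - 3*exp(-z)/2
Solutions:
 v(z) = C1 + z^4/7 - z^3/6 - 5*z^2/18 + 3*exp(-z)/2


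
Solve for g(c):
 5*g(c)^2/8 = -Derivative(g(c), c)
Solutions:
 g(c) = 8/(C1 + 5*c)


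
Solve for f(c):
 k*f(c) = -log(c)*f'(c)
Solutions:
 f(c) = C1*exp(-k*li(c))


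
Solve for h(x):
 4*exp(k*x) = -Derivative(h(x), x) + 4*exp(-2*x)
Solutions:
 h(x) = C1 - 2*exp(-2*x) - 4*exp(k*x)/k


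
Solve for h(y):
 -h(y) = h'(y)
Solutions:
 h(y) = C1*exp(-y)


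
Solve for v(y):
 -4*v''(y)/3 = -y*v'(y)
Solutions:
 v(y) = C1 + C2*erfi(sqrt(6)*y/4)


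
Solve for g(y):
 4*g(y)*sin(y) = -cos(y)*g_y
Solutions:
 g(y) = C1*cos(y)^4


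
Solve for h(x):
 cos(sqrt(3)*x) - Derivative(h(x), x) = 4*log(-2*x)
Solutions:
 h(x) = C1 - 4*x*log(-x) - 4*x*log(2) + 4*x + sqrt(3)*sin(sqrt(3)*x)/3


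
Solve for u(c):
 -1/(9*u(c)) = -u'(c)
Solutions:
 u(c) = -sqrt(C1 + 2*c)/3
 u(c) = sqrt(C1 + 2*c)/3


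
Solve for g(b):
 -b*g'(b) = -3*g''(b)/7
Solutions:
 g(b) = C1 + C2*erfi(sqrt(42)*b/6)


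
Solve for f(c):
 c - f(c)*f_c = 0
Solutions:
 f(c) = -sqrt(C1 + c^2)
 f(c) = sqrt(C1 + c^2)


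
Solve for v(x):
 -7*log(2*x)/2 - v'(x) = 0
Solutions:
 v(x) = C1 - 7*x*log(x)/2 - 7*x*log(2)/2 + 7*x/2


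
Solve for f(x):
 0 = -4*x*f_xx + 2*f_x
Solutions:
 f(x) = C1 + C2*x^(3/2)


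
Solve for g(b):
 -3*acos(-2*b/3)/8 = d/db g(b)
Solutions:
 g(b) = C1 - 3*b*acos(-2*b/3)/8 - 3*sqrt(9 - 4*b^2)/16


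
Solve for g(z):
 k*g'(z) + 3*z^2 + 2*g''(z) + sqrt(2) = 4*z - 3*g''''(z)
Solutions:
 g(z) = C1 + C2*exp(2^(1/3)*z*(-2^(1/3)*(9*k + sqrt(81*k^2 + 32))^(1/3) + 4/(9*k + sqrt(81*k^2 + 32))^(1/3))/6) + C3*exp(2^(1/3)*z*(2^(1/3)*(9*k + sqrt(81*k^2 + 32))^(1/3) - 2^(1/3)*sqrt(3)*I*(9*k + sqrt(81*k^2 + 32))^(1/3) + 16/((-1 + sqrt(3)*I)*(9*k + sqrt(81*k^2 + 32))^(1/3)))/12) + C4*exp(2^(1/3)*z*(2^(1/3)*(9*k + sqrt(81*k^2 + 32))^(1/3) + 2^(1/3)*sqrt(3)*I*(9*k + sqrt(81*k^2 + 32))^(1/3) - 16/((1 + sqrt(3)*I)*(9*k + sqrt(81*k^2 + 32))^(1/3)))/12) - z^3/k + 2*z^2/k - sqrt(2)*z/k + 6*z^2/k^2 - 8*z/k^2 - 24*z/k^3


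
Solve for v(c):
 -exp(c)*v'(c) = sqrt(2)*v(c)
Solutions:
 v(c) = C1*exp(sqrt(2)*exp(-c))


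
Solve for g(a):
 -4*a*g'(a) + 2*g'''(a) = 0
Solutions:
 g(a) = C1 + Integral(C2*airyai(2^(1/3)*a) + C3*airybi(2^(1/3)*a), a)


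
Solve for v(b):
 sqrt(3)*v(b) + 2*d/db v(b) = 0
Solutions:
 v(b) = C1*exp(-sqrt(3)*b/2)


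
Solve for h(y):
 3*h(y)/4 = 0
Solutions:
 h(y) = 0


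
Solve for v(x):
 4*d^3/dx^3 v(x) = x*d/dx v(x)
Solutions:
 v(x) = C1 + Integral(C2*airyai(2^(1/3)*x/2) + C3*airybi(2^(1/3)*x/2), x)


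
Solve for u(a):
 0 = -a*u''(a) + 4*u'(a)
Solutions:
 u(a) = C1 + C2*a^5


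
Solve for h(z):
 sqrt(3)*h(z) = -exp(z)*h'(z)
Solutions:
 h(z) = C1*exp(sqrt(3)*exp(-z))


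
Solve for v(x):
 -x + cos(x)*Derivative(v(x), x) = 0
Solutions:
 v(x) = C1 + Integral(x/cos(x), x)


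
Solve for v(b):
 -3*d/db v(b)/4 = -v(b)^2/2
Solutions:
 v(b) = -3/(C1 + 2*b)


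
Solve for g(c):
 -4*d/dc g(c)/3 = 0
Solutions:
 g(c) = C1


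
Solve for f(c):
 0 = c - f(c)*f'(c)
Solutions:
 f(c) = -sqrt(C1 + c^2)
 f(c) = sqrt(C1 + c^2)


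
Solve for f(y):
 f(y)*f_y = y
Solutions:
 f(y) = -sqrt(C1 + y^2)
 f(y) = sqrt(C1 + y^2)


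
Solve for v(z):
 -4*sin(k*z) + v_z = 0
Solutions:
 v(z) = C1 - 4*cos(k*z)/k


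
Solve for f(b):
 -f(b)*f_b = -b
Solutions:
 f(b) = -sqrt(C1 + b^2)
 f(b) = sqrt(C1 + b^2)


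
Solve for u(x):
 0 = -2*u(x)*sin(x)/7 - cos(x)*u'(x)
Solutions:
 u(x) = C1*cos(x)^(2/7)


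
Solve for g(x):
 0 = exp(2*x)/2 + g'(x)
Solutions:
 g(x) = C1 - exp(2*x)/4


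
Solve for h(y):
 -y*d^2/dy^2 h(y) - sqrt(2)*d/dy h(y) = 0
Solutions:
 h(y) = C1 + C2*y^(1 - sqrt(2))


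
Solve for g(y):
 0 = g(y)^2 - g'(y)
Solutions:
 g(y) = -1/(C1 + y)


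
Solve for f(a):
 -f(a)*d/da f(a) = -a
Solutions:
 f(a) = -sqrt(C1 + a^2)
 f(a) = sqrt(C1 + a^2)


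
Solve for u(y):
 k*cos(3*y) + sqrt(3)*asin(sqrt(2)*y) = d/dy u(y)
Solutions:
 u(y) = C1 + k*sin(3*y)/3 + sqrt(3)*(y*asin(sqrt(2)*y) + sqrt(2)*sqrt(1 - 2*y^2)/2)


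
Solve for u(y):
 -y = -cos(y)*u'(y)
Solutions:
 u(y) = C1 + Integral(y/cos(y), y)


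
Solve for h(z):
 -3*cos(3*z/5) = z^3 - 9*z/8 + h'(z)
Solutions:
 h(z) = C1 - z^4/4 + 9*z^2/16 - 5*sin(3*z/5)


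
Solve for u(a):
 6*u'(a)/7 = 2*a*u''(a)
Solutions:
 u(a) = C1 + C2*a^(10/7)


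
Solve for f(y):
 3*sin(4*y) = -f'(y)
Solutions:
 f(y) = C1 + 3*cos(4*y)/4


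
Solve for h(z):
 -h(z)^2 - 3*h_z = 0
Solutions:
 h(z) = 3/(C1 + z)


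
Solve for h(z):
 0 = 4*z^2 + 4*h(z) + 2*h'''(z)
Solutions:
 h(z) = C3*exp(-2^(1/3)*z) - z^2 + (C1*sin(2^(1/3)*sqrt(3)*z/2) + C2*cos(2^(1/3)*sqrt(3)*z/2))*exp(2^(1/3)*z/2)


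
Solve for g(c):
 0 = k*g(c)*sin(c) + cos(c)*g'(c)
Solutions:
 g(c) = C1*exp(k*log(cos(c)))


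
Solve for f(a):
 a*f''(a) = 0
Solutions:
 f(a) = C1 + C2*a


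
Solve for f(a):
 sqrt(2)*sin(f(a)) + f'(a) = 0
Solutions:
 f(a) = -acos((-C1 - exp(2*sqrt(2)*a))/(C1 - exp(2*sqrt(2)*a))) + 2*pi
 f(a) = acos((-C1 - exp(2*sqrt(2)*a))/(C1 - exp(2*sqrt(2)*a)))


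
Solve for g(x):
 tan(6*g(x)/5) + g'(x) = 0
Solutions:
 g(x) = -5*asin(C1*exp(-6*x/5))/6 + 5*pi/6
 g(x) = 5*asin(C1*exp(-6*x/5))/6


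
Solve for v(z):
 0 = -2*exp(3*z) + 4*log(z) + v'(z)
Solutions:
 v(z) = C1 - 4*z*log(z) + 4*z + 2*exp(3*z)/3


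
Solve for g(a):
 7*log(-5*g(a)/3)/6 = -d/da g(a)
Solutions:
 6*Integral(1/(log(-_y) - log(3) + log(5)), (_y, g(a)))/7 = C1 - a


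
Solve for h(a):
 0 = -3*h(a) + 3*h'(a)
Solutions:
 h(a) = C1*exp(a)


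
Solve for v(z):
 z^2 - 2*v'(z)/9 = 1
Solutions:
 v(z) = C1 + 3*z^3/2 - 9*z/2


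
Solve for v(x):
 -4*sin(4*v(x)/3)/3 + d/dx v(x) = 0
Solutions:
 -4*x/3 + 3*log(cos(4*v(x)/3) - 1)/8 - 3*log(cos(4*v(x)/3) + 1)/8 = C1


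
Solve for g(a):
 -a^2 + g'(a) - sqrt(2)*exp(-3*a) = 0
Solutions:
 g(a) = C1 + a^3/3 - sqrt(2)*exp(-3*a)/3


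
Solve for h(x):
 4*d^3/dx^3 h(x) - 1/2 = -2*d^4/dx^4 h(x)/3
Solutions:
 h(x) = C1 + C2*x + C3*x^2 + C4*exp(-6*x) + x^3/48


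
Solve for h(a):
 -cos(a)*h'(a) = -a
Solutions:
 h(a) = C1 + Integral(a/cos(a), a)


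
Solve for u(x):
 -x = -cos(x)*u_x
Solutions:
 u(x) = C1 + Integral(x/cos(x), x)


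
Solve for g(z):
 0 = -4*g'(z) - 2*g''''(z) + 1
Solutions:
 g(z) = C1 + C4*exp(-2^(1/3)*z) + z/4 + (C2*sin(2^(1/3)*sqrt(3)*z/2) + C3*cos(2^(1/3)*sqrt(3)*z/2))*exp(2^(1/3)*z/2)


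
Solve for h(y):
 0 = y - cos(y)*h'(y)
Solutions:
 h(y) = C1 + Integral(y/cos(y), y)


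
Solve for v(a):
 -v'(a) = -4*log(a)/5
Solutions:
 v(a) = C1 + 4*a*log(a)/5 - 4*a/5


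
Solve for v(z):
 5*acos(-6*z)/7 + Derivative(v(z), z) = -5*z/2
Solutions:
 v(z) = C1 - 5*z^2/4 - 5*z*acos(-6*z)/7 - 5*sqrt(1 - 36*z^2)/42


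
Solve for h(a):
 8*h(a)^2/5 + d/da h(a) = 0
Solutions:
 h(a) = 5/(C1 + 8*a)


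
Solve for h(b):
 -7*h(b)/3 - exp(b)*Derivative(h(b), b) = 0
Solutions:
 h(b) = C1*exp(7*exp(-b)/3)


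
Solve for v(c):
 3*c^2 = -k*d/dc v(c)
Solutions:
 v(c) = C1 - c^3/k


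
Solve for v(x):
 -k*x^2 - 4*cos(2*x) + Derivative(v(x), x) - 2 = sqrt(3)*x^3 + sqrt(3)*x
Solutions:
 v(x) = C1 + k*x^3/3 + sqrt(3)*x^4/4 + sqrt(3)*x^2/2 + 2*x + 2*sin(2*x)


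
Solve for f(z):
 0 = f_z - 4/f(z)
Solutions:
 f(z) = -sqrt(C1 + 8*z)
 f(z) = sqrt(C1 + 8*z)


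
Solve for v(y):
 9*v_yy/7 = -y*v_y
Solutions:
 v(y) = C1 + C2*erf(sqrt(14)*y/6)


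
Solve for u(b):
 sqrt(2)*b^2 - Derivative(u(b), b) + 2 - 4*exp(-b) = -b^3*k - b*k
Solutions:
 u(b) = C1 + b^4*k/4 + sqrt(2)*b^3/3 + b^2*k/2 + 2*b + 4*exp(-b)


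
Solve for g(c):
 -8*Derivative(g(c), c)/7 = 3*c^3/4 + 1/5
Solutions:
 g(c) = C1 - 21*c^4/128 - 7*c/40


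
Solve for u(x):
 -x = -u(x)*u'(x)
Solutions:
 u(x) = -sqrt(C1 + x^2)
 u(x) = sqrt(C1 + x^2)


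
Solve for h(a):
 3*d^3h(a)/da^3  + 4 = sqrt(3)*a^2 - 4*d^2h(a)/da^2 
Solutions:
 h(a) = C1 + C2*a + C3*exp(-4*a/3) + sqrt(3)*a^4/48 - sqrt(3)*a^3/16 + a^2*(-32 + 9*sqrt(3))/64


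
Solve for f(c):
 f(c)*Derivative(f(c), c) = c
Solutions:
 f(c) = -sqrt(C1 + c^2)
 f(c) = sqrt(C1 + c^2)


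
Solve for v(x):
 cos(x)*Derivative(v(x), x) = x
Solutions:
 v(x) = C1 + Integral(x/cos(x), x)


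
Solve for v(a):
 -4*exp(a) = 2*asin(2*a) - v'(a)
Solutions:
 v(a) = C1 + 2*a*asin(2*a) + sqrt(1 - 4*a^2) + 4*exp(a)


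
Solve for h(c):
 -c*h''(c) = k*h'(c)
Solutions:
 h(c) = C1 + c^(1 - re(k))*(C2*sin(log(c)*Abs(im(k))) + C3*cos(log(c)*im(k)))


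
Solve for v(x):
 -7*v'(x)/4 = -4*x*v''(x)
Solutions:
 v(x) = C1 + C2*x^(23/16)


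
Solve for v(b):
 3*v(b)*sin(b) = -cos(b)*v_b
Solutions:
 v(b) = C1*cos(b)^3


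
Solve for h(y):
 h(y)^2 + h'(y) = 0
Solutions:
 h(y) = 1/(C1 + y)


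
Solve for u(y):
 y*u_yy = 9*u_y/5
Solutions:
 u(y) = C1 + C2*y^(14/5)


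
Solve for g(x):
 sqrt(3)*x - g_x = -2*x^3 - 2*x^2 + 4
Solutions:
 g(x) = C1 + x^4/2 + 2*x^3/3 + sqrt(3)*x^2/2 - 4*x


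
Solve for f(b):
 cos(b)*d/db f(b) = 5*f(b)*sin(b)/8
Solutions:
 f(b) = C1/cos(b)^(5/8)


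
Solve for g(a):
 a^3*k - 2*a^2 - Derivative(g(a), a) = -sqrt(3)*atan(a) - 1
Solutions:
 g(a) = C1 + a^4*k/4 - 2*a^3/3 + a + sqrt(3)*(a*atan(a) - log(a^2 + 1)/2)


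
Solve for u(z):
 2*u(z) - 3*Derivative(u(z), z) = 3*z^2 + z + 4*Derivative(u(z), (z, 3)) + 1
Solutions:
 u(z) = C3*exp(z/2) + 3*z^2/2 + 5*z + (C1*sin(sqrt(15)*z/4) + C2*cos(sqrt(15)*z/4))*exp(-z/4) + 8


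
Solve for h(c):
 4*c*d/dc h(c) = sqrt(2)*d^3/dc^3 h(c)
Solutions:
 h(c) = C1 + Integral(C2*airyai(sqrt(2)*c) + C3*airybi(sqrt(2)*c), c)


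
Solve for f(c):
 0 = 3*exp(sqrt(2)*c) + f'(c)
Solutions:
 f(c) = C1 - 3*sqrt(2)*exp(sqrt(2)*c)/2


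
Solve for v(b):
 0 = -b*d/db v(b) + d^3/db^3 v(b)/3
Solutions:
 v(b) = C1 + Integral(C2*airyai(3^(1/3)*b) + C3*airybi(3^(1/3)*b), b)


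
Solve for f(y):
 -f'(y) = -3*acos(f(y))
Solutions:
 Integral(1/acos(_y), (_y, f(y))) = C1 + 3*y


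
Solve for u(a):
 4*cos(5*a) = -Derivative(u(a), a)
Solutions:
 u(a) = C1 - 4*sin(5*a)/5


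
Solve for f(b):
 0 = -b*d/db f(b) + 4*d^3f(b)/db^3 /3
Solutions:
 f(b) = C1 + Integral(C2*airyai(6^(1/3)*b/2) + C3*airybi(6^(1/3)*b/2), b)


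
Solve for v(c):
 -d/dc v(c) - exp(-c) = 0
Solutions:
 v(c) = C1 + exp(-c)


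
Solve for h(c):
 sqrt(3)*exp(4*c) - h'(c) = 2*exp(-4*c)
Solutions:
 h(c) = C1 + sqrt(3)*exp(4*c)/4 + exp(-4*c)/2


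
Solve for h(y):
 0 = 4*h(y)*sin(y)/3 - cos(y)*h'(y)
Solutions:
 h(y) = C1/cos(y)^(4/3)


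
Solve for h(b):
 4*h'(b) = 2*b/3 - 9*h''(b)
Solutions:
 h(b) = C1 + C2*exp(-4*b/9) + b^2/12 - 3*b/8


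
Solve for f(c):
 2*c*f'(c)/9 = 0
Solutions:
 f(c) = C1


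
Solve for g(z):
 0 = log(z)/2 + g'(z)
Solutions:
 g(z) = C1 - z*log(z)/2 + z/2


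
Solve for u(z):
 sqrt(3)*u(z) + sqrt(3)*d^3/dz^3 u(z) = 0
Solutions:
 u(z) = C3*exp(-z) + (C1*sin(sqrt(3)*z/2) + C2*cos(sqrt(3)*z/2))*exp(z/2)


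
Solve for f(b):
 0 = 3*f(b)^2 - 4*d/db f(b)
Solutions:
 f(b) = -4/(C1 + 3*b)


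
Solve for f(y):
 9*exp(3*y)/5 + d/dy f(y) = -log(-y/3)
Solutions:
 f(y) = C1 - y*log(-y) + y*(1 + log(3)) - 3*exp(3*y)/5


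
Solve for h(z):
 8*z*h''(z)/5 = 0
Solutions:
 h(z) = C1 + C2*z


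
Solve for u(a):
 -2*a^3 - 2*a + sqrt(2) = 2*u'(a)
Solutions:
 u(a) = C1 - a^4/4 - a^2/2 + sqrt(2)*a/2


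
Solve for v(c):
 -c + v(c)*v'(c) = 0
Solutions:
 v(c) = -sqrt(C1 + c^2)
 v(c) = sqrt(C1 + c^2)


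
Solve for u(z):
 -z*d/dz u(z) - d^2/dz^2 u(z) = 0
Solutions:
 u(z) = C1 + C2*erf(sqrt(2)*z/2)


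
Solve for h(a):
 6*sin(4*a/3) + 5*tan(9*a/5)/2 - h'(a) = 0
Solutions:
 h(a) = C1 - 25*log(cos(9*a/5))/18 - 9*cos(4*a/3)/2


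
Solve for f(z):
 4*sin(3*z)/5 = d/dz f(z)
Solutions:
 f(z) = C1 - 4*cos(3*z)/15


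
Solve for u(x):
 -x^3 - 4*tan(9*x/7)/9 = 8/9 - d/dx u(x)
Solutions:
 u(x) = C1 + x^4/4 + 8*x/9 - 28*log(cos(9*x/7))/81


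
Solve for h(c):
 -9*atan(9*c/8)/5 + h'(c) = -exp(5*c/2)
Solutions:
 h(c) = C1 + 9*c*atan(9*c/8)/5 - 2*exp(5*c/2)/5 - 4*log(81*c^2 + 64)/5


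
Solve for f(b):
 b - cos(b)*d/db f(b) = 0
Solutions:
 f(b) = C1 + Integral(b/cos(b), b)


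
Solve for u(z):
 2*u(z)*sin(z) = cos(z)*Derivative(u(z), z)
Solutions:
 u(z) = C1/cos(z)^2


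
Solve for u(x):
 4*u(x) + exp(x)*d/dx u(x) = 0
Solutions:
 u(x) = C1*exp(4*exp(-x))


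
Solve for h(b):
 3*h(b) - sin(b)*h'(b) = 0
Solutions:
 h(b) = C1*(cos(b) - 1)^(3/2)/(cos(b) + 1)^(3/2)


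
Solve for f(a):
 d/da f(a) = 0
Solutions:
 f(a) = C1


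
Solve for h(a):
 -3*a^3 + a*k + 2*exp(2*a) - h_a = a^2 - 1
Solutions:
 h(a) = C1 - 3*a^4/4 - a^3/3 + a^2*k/2 + a + exp(2*a)


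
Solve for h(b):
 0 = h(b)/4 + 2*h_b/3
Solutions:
 h(b) = C1*exp(-3*b/8)


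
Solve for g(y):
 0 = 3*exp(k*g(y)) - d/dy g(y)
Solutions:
 g(y) = Piecewise((log(-1/(C1*k + 3*k*y))/k, Ne(k, 0)), (nan, True))
 g(y) = Piecewise((C1 + 3*y, Eq(k, 0)), (nan, True))


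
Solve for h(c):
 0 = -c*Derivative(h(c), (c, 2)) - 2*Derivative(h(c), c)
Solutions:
 h(c) = C1 + C2/c


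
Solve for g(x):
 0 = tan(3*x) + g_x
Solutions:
 g(x) = C1 + log(cos(3*x))/3


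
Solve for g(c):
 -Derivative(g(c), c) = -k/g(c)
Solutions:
 g(c) = -sqrt(C1 + 2*c*k)
 g(c) = sqrt(C1 + 2*c*k)


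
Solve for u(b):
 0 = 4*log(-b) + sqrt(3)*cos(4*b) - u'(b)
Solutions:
 u(b) = C1 + 4*b*log(-b) - 4*b + sqrt(3)*sin(4*b)/4


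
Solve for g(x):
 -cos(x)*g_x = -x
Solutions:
 g(x) = C1 + Integral(x/cos(x), x)


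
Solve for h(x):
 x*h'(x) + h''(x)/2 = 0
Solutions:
 h(x) = C1 + C2*erf(x)


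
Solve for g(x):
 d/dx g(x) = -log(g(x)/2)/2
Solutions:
 -2*Integral(1/(-log(_y) + log(2)), (_y, g(x))) = C1 - x


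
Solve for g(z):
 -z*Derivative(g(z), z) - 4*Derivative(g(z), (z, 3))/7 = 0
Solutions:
 g(z) = C1 + Integral(C2*airyai(-14^(1/3)*z/2) + C3*airybi(-14^(1/3)*z/2), z)


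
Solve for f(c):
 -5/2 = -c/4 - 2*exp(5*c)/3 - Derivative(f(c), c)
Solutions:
 f(c) = C1 - c^2/8 + 5*c/2 - 2*exp(5*c)/15


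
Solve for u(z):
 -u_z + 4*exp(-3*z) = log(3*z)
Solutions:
 u(z) = C1 - z*log(z) + z*(1 - log(3)) - 4*exp(-3*z)/3


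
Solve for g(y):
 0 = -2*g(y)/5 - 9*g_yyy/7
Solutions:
 g(y) = C3*exp(-1050^(1/3)*y/15) + (C1*sin(3^(5/6)*350^(1/3)*y/30) + C2*cos(3^(5/6)*350^(1/3)*y/30))*exp(1050^(1/3)*y/30)


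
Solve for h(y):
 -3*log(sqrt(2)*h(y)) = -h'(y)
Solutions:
 -2*Integral(1/(2*log(_y) + log(2)), (_y, h(y)))/3 = C1 - y


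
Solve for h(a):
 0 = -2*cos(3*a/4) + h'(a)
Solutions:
 h(a) = C1 + 8*sin(3*a/4)/3


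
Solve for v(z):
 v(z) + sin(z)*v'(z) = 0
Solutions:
 v(z) = C1*sqrt(cos(z) + 1)/sqrt(cos(z) - 1)


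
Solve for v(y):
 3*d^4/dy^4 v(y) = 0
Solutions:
 v(y) = C1 + C2*y + C3*y^2 + C4*y^3


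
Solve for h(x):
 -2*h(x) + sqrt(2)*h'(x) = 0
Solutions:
 h(x) = C1*exp(sqrt(2)*x)


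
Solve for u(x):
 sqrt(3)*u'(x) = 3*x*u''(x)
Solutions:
 u(x) = C1 + C2*x^(sqrt(3)/3 + 1)


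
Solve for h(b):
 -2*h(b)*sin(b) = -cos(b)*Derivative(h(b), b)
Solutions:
 h(b) = C1/cos(b)^2


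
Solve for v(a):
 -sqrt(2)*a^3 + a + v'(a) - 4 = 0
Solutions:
 v(a) = C1 + sqrt(2)*a^4/4 - a^2/2 + 4*a


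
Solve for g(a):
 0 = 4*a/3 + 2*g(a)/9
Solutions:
 g(a) = -6*a


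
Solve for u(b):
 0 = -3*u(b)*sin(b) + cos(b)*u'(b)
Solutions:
 u(b) = C1/cos(b)^3


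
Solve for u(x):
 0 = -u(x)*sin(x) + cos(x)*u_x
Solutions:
 u(x) = C1/cos(x)


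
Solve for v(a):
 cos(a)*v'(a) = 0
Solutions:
 v(a) = C1


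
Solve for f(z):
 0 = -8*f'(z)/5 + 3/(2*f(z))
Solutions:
 f(z) = -sqrt(C1 + 30*z)/4
 f(z) = sqrt(C1 + 30*z)/4


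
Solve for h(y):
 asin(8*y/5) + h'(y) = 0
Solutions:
 h(y) = C1 - y*asin(8*y/5) - sqrt(25 - 64*y^2)/8


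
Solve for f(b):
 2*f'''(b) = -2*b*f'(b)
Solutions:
 f(b) = C1 + Integral(C2*airyai(-b) + C3*airybi(-b), b)


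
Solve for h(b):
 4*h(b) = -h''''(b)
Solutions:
 h(b) = (C1*sin(b) + C2*cos(b))*exp(-b) + (C3*sin(b) + C4*cos(b))*exp(b)


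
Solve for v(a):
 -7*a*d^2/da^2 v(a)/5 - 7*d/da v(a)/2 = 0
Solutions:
 v(a) = C1 + C2/a^(3/2)


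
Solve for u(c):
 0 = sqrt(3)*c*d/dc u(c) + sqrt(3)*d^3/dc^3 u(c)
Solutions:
 u(c) = C1 + Integral(C2*airyai(-c) + C3*airybi(-c), c)


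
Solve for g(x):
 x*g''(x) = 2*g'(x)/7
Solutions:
 g(x) = C1 + C2*x^(9/7)


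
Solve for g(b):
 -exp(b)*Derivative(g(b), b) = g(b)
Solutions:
 g(b) = C1*exp(exp(-b))


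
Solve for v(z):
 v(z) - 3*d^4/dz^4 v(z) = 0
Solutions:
 v(z) = C1*exp(-3^(3/4)*z/3) + C2*exp(3^(3/4)*z/3) + C3*sin(3^(3/4)*z/3) + C4*cos(3^(3/4)*z/3)


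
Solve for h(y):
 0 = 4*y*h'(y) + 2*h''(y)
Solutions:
 h(y) = C1 + C2*erf(y)


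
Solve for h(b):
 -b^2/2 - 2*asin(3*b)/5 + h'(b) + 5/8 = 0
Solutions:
 h(b) = C1 + b^3/6 + 2*b*asin(3*b)/5 - 5*b/8 + 2*sqrt(1 - 9*b^2)/15


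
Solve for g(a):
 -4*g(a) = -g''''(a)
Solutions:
 g(a) = C1*exp(-sqrt(2)*a) + C2*exp(sqrt(2)*a) + C3*sin(sqrt(2)*a) + C4*cos(sqrt(2)*a)


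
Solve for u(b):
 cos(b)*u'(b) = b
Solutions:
 u(b) = C1 + Integral(b/cos(b), b)


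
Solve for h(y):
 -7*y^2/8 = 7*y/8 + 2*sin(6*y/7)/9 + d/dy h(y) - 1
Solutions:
 h(y) = C1 - 7*y^3/24 - 7*y^2/16 + y + 7*cos(6*y/7)/27


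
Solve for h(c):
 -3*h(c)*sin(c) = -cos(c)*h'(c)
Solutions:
 h(c) = C1/cos(c)^3


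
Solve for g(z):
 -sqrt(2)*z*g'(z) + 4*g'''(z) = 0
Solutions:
 g(z) = C1 + Integral(C2*airyai(sqrt(2)*z/2) + C3*airybi(sqrt(2)*z/2), z)


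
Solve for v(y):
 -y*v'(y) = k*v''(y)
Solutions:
 v(y) = C1 + C2*sqrt(k)*erf(sqrt(2)*y*sqrt(1/k)/2)


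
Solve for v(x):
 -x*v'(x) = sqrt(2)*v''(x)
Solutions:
 v(x) = C1 + C2*erf(2^(1/4)*x/2)


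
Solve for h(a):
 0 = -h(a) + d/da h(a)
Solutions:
 h(a) = C1*exp(a)


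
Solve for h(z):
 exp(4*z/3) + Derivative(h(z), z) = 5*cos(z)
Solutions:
 h(z) = C1 - 3*exp(4*z/3)/4 + 5*sin(z)


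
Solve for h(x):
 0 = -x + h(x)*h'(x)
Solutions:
 h(x) = -sqrt(C1 + x^2)
 h(x) = sqrt(C1 + x^2)


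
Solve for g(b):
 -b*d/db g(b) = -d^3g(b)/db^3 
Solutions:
 g(b) = C1 + Integral(C2*airyai(b) + C3*airybi(b), b)


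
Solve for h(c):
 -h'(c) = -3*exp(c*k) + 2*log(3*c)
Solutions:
 h(c) = C1 - 2*c*log(c) + 2*c*(1 - log(3)) + Piecewise((3*exp(c*k)/k, Ne(k, 0)), (3*c, True))


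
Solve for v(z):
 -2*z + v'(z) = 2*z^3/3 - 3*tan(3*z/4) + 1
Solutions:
 v(z) = C1 + z^4/6 + z^2 + z + 4*log(cos(3*z/4))


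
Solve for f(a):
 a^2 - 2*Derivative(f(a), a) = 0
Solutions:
 f(a) = C1 + a^3/6


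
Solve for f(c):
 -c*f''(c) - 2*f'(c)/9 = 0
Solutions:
 f(c) = C1 + C2*c^(7/9)


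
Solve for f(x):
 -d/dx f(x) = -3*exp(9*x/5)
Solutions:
 f(x) = C1 + 5*exp(9*x/5)/3


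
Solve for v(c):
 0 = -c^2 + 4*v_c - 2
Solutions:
 v(c) = C1 + c^3/12 + c/2


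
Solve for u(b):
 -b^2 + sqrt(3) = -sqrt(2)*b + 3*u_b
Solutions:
 u(b) = C1 - b^3/9 + sqrt(2)*b^2/6 + sqrt(3)*b/3


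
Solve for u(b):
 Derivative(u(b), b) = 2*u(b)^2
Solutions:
 u(b) = -1/(C1 + 2*b)


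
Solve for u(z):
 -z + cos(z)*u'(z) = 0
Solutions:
 u(z) = C1 + Integral(z/cos(z), z)


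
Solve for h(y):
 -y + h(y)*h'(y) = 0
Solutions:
 h(y) = -sqrt(C1 + y^2)
 h(y) = sqrt(C1 + y^2)


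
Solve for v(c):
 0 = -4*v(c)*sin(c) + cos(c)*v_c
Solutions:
 v(c) = C1/cos(c)^4


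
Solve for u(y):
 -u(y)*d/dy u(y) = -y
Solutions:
 u(y) = -sqrt(C1 + y^2)
 u(y) = sqrt(C1 + y^2)


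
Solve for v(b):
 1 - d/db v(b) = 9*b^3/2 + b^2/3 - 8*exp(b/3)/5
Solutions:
 v(b) = C1 - 9*b^4/8 - b^3/9 + b + 24*exp(b/3)/5
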